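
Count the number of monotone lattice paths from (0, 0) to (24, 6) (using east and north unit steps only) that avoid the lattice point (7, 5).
Number of paths = 579519

Total paths from (0, 0) to (24, 6): C(30, 24) = 593775. Paths through (7, 5): (paths (0, 0) → (7, 5)) × (paths (7, 5) → (24, 6)) = C(12, 7) · C(18, 17) = 792 · 18 = 14256. Avoidance count = 593775 − 14256 = 579519.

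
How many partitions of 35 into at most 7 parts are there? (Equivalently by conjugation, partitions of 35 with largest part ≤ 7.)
p(35, parts ≤ 7) = 3539

Use the recurrence p(n, m) = p(n, m−1) + p(n−m, m): either the largest part is < m (count p(n, m−1)) or the largest part is exactly m (remove one copy of m, count p(n−m, m)). With p(0, ·) = 1 this gives p(35, parts ≤ 7) = 3539. (By conjugating Young diagrams, this also counts partitions of 35 into at most 7 parts.)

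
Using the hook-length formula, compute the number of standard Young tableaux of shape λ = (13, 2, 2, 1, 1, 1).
# SYT of shape (13, 2, 2, 1, 1, 1) = 671840

Hook-length formula: f^λ = n! / Π hook(c), product over all cells c of the Young diagram. For λ = (13, 2, 2, 1, 1, 1), n = 20 boxes. Hook lengths by row (left-to-right, top-to-bottom): [18, 14, 11, 10, 9, 8, 7, 6, 5, 4, 3, 2, 1]; [6, 2]; [5, 1]; [3]; [2]; [1]. Product of hooks = 3621252096000. So f^λ = 20! / 3621252096000 = 2432902008176640000 / 3621252096000 = 671840.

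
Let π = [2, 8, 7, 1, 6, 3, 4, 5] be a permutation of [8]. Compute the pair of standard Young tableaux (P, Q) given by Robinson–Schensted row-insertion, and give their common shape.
P = [1, 3, 4, 5] / [2, 6] / [7] / [8];  Q = [1, 2, 7, 8] / [3, 5] / [4] / [6];  common shape = (4, 2, 1, 1)

Row-insert the values π_1, π_2, … into P one at a time, bumping the leftmost entry strictly greater than the inserted value down to the next row. The recording tableau Q records, in position (i, j), the step at which that cell was added to P.
  Insert 2 (step 1): P = [2];  Q = [1]
  Insert 8 (step 2): P = [2, 8];  Q = [1, 2]
  Insert 7 (step 3): P = [2, 7] / [8];  Q = [1, 2] / [3]
  Insert 1 (step 4): P = [1, 7] / [2] / [8];  Q = [1, 2] / [3] / [4]
  Insert 6 (step 5): P = [1, 6] / [2, 7] / [8];  Q = [1, 2] / [3, 5] / [4]
  Insert 3 (step 6): P = [1, 3] / [2, 6] / [7] / [8];  Q = [1, 2] / [3, 5] / [4] / [6]
  Insert 4 (step 7): P = [1, 3, 4] / [2, 6] / [7] / [8];  Q = [1, 2, 7] / [3, 5] / [4] / [6]
  Insert 5 (step 8): P = [1, 3, 4, 5] / [2, 6] / [7] / [8];  Q = [1, 2, 7, 8] / [3, 5] / [4] / [6]
Final shape: (4, 2, 1, 1).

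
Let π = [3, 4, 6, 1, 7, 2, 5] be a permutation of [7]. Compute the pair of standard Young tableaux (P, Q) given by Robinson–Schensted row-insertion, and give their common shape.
P = [1, 2, 5, 7] / [3, 4, 6];  Q = [1, 2, 3, 5] / [4, 6, 7];  common shape = (4, 3)

Row-insert the values π_1, π_2, … into P one at a time, bumping the leftmost entry strictly greater than the inserted value down to the next row. The recording tableau Q records, in position (i, j), the step at which that cell was added to P.
  Insert 3 (step 1): P = [3];  Q = [1]
  Insert 4 (step 2): P = [3, 4];  Q = [1, 2]
  Insert 6 (step 3): P = [3, 4, 6];  Q = [1, 2, 3]
  Insert 1 (step 4): P = [1, 4, 6] / [3];  Q = [1, 2, 3] / [4]
  Insert 7 (step 5): P = [1, 4, 6, 7] / [3];  Q = [1, 2, 3, 5] / [4]
  Insert 2 (step 6): P = [1, 2, 6, 7] / [3, 4];  Q = [1, 2, 3, 5] / [4, 6]
  Insert 5 (step 7): P = [1, 2, 5, 7] / [3, 4, 6];  Q = [1, 2, 3, 5] / [4, 6, 7]
Final shape: (4, 3).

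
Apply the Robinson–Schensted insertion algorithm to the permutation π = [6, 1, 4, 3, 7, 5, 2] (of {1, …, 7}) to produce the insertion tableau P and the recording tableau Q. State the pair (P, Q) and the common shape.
P = [1, 2, 5] / [3, 7] / [4] / [6];  Q = [1, 3, 5] / [2, 6] / [4] / [7];  common shape = (3, 2, 1, 1)

Row-insert the values π_1, π_2, … into P one at a time, bumping the leftmost entry strictly greater than the inserted value down to the next row. The recording tableau Q records, in position (i, j), the step at which that cell was added to P.
  Insert 6 (step 1): P = [6];  Q = [1]
  Insert 1 (step 2): P = [1] / [6];  Q = [1] / [2]
  Insert 4 (step 3): P = [1, 4] / [6];  Q = [1, 3] / [2]
  Insert 3 (step 4): P = [1, 3] / [4] / [6];  Q = [1, 3] / [2] / [4]
  Insert 7 (step 5): P = [1, 3, 7] / [4] / [6];  Q = [1, 3, 5] / [2] / [4]
  Insert 5 (step 6): P = [1, 3, 5] / [4, 7] / [6];  Q = [1, 3, 5] / [2, 6] / [4]
  Insert 2 (step 7): P = [1, 2, 5] / [3, 7] / [4] / [6];  Q = [1, 3, 5] / [2, 6] / [4] / [7]
Final shape: (3, 2, 1, 1).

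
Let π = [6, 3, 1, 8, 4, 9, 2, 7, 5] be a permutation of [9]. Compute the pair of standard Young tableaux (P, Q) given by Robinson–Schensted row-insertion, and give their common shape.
P = [1, 2, 5] / [3, 4, 7] / [6, 8, 9];  Q = [1, 4, 6] / [2, 5, 8] / [3, 7, 9];  common shape = (3, 3, 3)

Row-insert the values π_1, π_2, … into P one at a time, bumping the leftmost entry strictly greater than the inserted value down to the next row. The recording tableau Q records, in position (i, j), the step at which that cell was added to P.
  Insert 6 (step 1): P = [6];  Q = [1]
  Insert 3 (step 2): P = [3] / [6];  Q = [1] / [2]
  Insert 1 (step 3): P = [1] / [3] / [6];  Q = [1] / [2] / [3]
  Insert 8 (step 4): P = [1, 8] / [3] / [6];  Q = [1, 4] / [2] / [3]
  Insert 4 (step 5): P = [1, 4] / [3, 8] / [6];  Q = [1, 4] / [2, 5] / [3]
  Insert 9 (step 6): P = [1, 4, 9] / [3, 8] / [6];  Q = [1, 4, 6] / [2, 5] / [3]
  Insert 2 (step 7): P = [1, 2, 9] / [3, 4] / [6, 8];  Q = [1, 4, 6] / [2, 5] / [3, 7]
  Insert 7 (step 8): P = [1, 2, 7] / [3, 4, 9] / [6, 8];  Q = [1, 4, 6] / [2, 5, 8] / [3, 7]
  Insert 5 (step 9): P = [1, 2, 5] / [3, 4, 7] / [6, 8, 9];  Q = [1, 4, 6] / [2, 5, 8] / [3, 7, 9]
Final shape: (3, 3, 3).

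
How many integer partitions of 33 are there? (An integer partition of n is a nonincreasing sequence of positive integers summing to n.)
p(33) = 10143

Compute p(n) via the recurrence p(n, m) = p(n, m−1) + p(n−m, m), where p(n, m) counts partitions of n with all parts ≤ m and p(n) = p(n, n). The base cases are p(0, m) = 1 and p(n, 0) = 0 for n > 0. Filling the table yields p(33) = 10143. (Euler's pentagonal recurrence is an alternative.)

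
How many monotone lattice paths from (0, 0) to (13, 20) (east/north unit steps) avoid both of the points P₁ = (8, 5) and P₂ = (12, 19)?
Number of paths = 278848182

Inclusion–exclusion. Total paths: C(33, 13) = 573166440. Through P₁: C(13, 8)·C(20, 5) = 19953648. Through P₂: C(31, 12)·C(2, 1) = 282241050. Since P₁ is strictly southwest of P₂, a monotone path through both must visit P₁ then P₂; paths through both = C(13, 8)·C(18, 4)·C(2, 1) = 7876440. Avoid both = 573166440 − 19953648 − 282241050 + 7876440 = 278848182.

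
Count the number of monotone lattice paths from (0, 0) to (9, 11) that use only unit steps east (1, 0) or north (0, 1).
Number of paths = 167960

A monotone lattice path from (0, 0) to (9, 11) consists of 9 east steps and 11 north steps in some order, so it is determined by which 9 of the 20 steps are east. The count is C(20, 9) = 167960.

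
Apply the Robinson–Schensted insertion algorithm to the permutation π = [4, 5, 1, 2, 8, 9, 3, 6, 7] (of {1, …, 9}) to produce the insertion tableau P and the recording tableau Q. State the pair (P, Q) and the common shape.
P = [1, 2, 3, 6, 7] / [4, 5, 8, 9];  Q = [1, 2, 5, 6, 9] / [3, 4, 7, 8];  common shape = (5, 4)

Row-insert the values π_1, π_2, … into P one at a time, bumping the leftmost entry strictly greater than the inserted value down to the next row. The recording tableau Q records, in position (i, j), the step at which that cell was added to P.
  Insert 4 (step 1): P = [4];  Q = [1]
  Insert 5 (step 2): P = [4, 5];  Q = [1, 2]
  Insert 1 (step 3): P = [1, 5] / [4];  Q = [1, 2] / [3]
  Insert 2 (step 4): P = [1, 2] / [4, 5];  Q = [1, 2] / [3, 4]
  Insert 8 (step 5): P = [1, 2, 8] / [4, 5];  Q = [1, 2, 5] / [3, 4]
  Insert 9 (step 6): P = [1, 2, 8, 9] / [4, 5];  Q = [1, 2, 5, 6] / [3, 4]
  Insert 3 (step 7): P = [1, 2, 3, 9] / [4, 5, 8];  Q = [1, 2, 5, 6] / [3, 4, 7]
  Insert 6 (step 8): P = [1, 2, 3, 6] / [4, 5, 8, 9];  Q = [1, 2, 5, 6] / [3, 4, 7, 8]
  Insert 7 (step 9): P = [1, 2, 3, 6, 7] / [4, 5, 8, 9];  Q = [1, 2, 5, 6, 9] / [3, 4, 7, 8]
Final shape: (5, 4).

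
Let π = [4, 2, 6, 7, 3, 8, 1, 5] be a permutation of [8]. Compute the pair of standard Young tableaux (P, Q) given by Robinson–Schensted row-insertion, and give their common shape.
P = [1, 3, 5, 8] / [2, 6, 7] / [4];  Q = [1, 3, 4, 6] / [2, 5, 8] / [7];  common shape = (4, 3, 1)

Row-insert the values π_1, π_2, … into P one at a time, bumping the leftmost entry strictly greater than the inserted value down to the next row. The recording tableau Q records, in position (i, j), the step at which that cell was added to P.
  Insert 4 (step 1): P = [4];  Q = [1]
  Insert 2 (step 2): P = [2] / [4];  Q = [1] / [2]
  Insert 6 (step 3): P = [2, 6] / [4];  Q = [1, 3] / [2]
  Insert 7 (step 4): P = [2, 6, 7] / [4];  Q = [1, 3, 4] / [2]
  Insert 3 (step 5): P = [2, 3, 7] / [4, 6];  Q = [1, 3, 4] / [2, 5]
  Insert 8 (step 6): P = [2, 3, 7, 8] / [4, 6];  Q = [1, 3, 4, 6] / [2, 5]
  Insert 1 (step 7): P = [1, 3, 7, 8] / [2, 6] / [4];  Q = [1, 3, 4, 6] / [2, 5] / [7]
  Insert 5 (step 8): P = [1, 3, 5, 8] / [2, 6, 7] / [4];  Q = [1, 3, 4, 6] / [2, 5, 8] / [7]
Final shape: (4, 3, 1).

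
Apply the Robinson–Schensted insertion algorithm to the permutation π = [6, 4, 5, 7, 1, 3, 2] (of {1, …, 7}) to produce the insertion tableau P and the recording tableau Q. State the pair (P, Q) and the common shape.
P = [1, 2, 7] / [3, 5] / [4] / [6];  Q = [1, 3, 4] / [2, 6] / [5] / [7];  common shape = (3, 2, 1, 1)

Row-insert the values π_1, π_2, … into P one at a time, bumping the leftmost entry strictly greater than the inserted value down to the next row. The recording tableau Q records, in position (i, j), the step at which that cell was added to P.
  Insert 6 (step 1): P = [6];  Q = [1]
  Insert 4 (step 2): P = [4] / [6];  Q = [1] / [2]
  Insert 5 (step 3): P = [4, 5] / [6];  Q = [1, 3] / [2]
  Insert 7 (step 4): P = [4, 5, 7] / [6];  Q = [1, 3, 4] / [2]
  Insert 1 (step 5): P = [1, 5, 7] / [4] / [6];  Q = [1, 3, 4] / [2] / [5]
  Insert 3 (step 6): P = [1, 3, 7] / [4, 5] / [6];  Q = [1, 3, 4] / [2, 6] / [5]
  Insert 2 (step 7): P = [1, 2, 7] / [3, 5] / [4] / [6];  Q = [1, 3, 4] / [2, 6] / [5] / [7]
Final shape: (3, 2, 1, 1).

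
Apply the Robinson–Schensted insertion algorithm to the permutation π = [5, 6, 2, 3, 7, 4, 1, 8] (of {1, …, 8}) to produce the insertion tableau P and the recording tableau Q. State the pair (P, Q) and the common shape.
P = [1, 3, 4, 8] / [2, 6, 7] / [5];  Q = [1, 2, 5, 8] / [3, 4, 6] / [7];  common shape = (4, 3, 1)

Row-insert the values π_1, π_2, … into P one at a time, bumping the leftmost entry strictly greater than the inserted value down to the next row. The recording tableau Q records, in position (i, j), the step at which that cell was added to P.
  Insert 5 (step 1): P = [5];  Q = [1]
  Insert 6 (step 2): P = [5, 6];  Q = [1, 2]
  Insert 2 (step 3): P = [2, 6] / [5];  Q = [1, 2] / [3]
  Insert 3 (step 4): P = [2, 3] / [5, 6];  Q = [1, 2] / [3, 4]
  Insert 7 (step 5): P = [2, 3, 7] / [5, 6];  Q = [1, 2, 5] / [3, 4]
  Insert 4 (step 6): P = [2, 3, 4] / [5, 6, 7];  Q = [1, 2, 5] / [3, 4, 6]
  Insert 1 (step 7): P = [1, 3, 4] / [2, 6, 7] / [5];  Q = [1, 2, 5] / [3, 4, 6] / [7]
  Insert 8 (step 8): P = [1, 3, 4, 8] / [2, 6, 7] / [5];  Q = [1, 2, 5, 8] / [3, 4, 6] / [7]
Final shape: (4, 3, 1).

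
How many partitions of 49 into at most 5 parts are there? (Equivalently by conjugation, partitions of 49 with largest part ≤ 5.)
p(49, parts ≤ 5) = 3507

Use the recurrence p(n, m) = p(n, m−1) + p(n−m, m): either the largest part is < m (count p(n, m−1)) or the largest part is exactly m (remove one copy of m, count p(n−m, m)). With p(0, ·) = 1 this gives p(49, parts ≤ 5) = 3507. (By conjugating Young diagrams, this also counts partitions of 49 into at most 5 parts.)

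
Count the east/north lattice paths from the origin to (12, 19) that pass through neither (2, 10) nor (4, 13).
Number of paths = 129858417

Inclusion–exclusion. Total paths: C(31, 12) = 141120525. Through P₁: C(12, 2)·C(19, 10) = 6096948. Through P₂: C(17, 4)·C(14, 8) = 7147140. Since P₁ is strictly southwest of P₂, a monotone path through both must visit P₁ then P₂; paths through both = C(12, 2)·C(5, 2)·C(14, 8) = 1981980. Avoid both = 141120525 − 6096948 − 7147140 + 1981980 = 129858417.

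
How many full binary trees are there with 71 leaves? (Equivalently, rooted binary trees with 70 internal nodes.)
C_70 = 1321422108420282270489942177190229544600

These full binary trees are counted by the Catalan number C_n = (1/(n + 1)) · C(2n, n). For n = 70: C_70 = (1/71) · C(140, 70) = 93820969697840041204785894580506297666600/71 = 1321422108420282270489942177190229544600.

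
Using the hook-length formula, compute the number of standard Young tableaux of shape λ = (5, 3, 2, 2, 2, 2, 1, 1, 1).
# SYT of shape (5, 3, 2, 2, 2, 2, 1, 1, 1) = 8953560

Hook-length formula: f^λ = n! / Π hook(c), product over all cells c of the Young diagram. For λ = (5, 3, 2, 2, 2, 2, 1, 1, 1), n = 19 boxes. Hook lengths by row (left-to-right, top-to-bottom): [13, 9, 4, 2, 1]; [10, 6, 1]; [8, 4]; [7, 3]; [6, 2]; [5, 1]; [3]; [2]; [1]. Product of hooks = 13586227200. So f^λ = 19! / 13586227200 = 121645100408832000 / 13586227200 = 8953560.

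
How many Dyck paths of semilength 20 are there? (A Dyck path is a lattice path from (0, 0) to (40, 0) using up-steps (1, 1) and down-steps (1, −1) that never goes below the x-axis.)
C_20 = 6564120420

These Dyck paths are counted by the Catalan number C_n = (1/(n + 1)) · C(2n, n). For n = 20: C_20 = (1/21) · C(40, 20) = 137846528820/21 = 6564120420.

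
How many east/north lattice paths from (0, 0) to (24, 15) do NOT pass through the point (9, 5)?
Number of paths = 18596783140

Total paths from (0, 0) to (24, 15): C(39, 24) = 25140840660. Paths through (9, 5): (paths (0, 0) → (9, 5)) × (paths (9, 5) → (24, 15)) = C(14, 9) · C(25, 15) = 2002 · 3268760 = 6544057520. Avoidance count = 25140840660 − 6544057520 = 18596783140.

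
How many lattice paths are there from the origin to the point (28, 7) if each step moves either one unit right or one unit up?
Number of paths = 6724520

A monotone lattice path from (0, 0) to (28, 7) consists of 28 east steps and 7 north steps in some order, so it is determined by which 28 of the 35 steps are east. The count is C(35, 28) = 6724520.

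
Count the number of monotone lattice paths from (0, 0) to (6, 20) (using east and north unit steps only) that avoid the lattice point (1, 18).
Number of paths = 229831

Total paths from (0, 0) to (6, 20): C(26, 6) = 230230. Paths through (1, 18): (paths (0, 0) → (1, 18)) × (paths (1, 18) → (6, 20)) = C(19, 1) · C(7, 5) = 19 · 21 = 399. Avoidance count = 230230 − 399 = 229831.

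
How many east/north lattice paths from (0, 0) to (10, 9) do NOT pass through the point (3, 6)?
Number of paths = 82298

Total paths from (0, 0) to (10, 9): C(19, 10) = 92378. Paths through (3, 6): (paths (0, 0) → (3, 6)) × (paths (3, 6) → (10, 9)) = C(9, 3) · C(10, 7) = 84 · 120 = 10080. Avoidance count = 92378 − 10080 = 82298.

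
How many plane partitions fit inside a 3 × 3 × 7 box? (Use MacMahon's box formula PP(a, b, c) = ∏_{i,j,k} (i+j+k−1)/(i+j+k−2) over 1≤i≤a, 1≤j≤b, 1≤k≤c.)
PP(3, 3, 7) = 108900

Evaluate the triple product over i = 1..3, j = 1..3, k = 1..7. The factors are (2/1) · (3/2) · (4/3) · (5/4) · (6/5) · (7/6) · (8/7) · (3/2) · … (63 factors total). The numerators and denominators telescope so the product is an integer; carrying out the multiplication exactly gives PP(3, 3, 7) = 108900.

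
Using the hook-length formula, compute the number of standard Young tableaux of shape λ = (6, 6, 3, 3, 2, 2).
# SYT of shape (6, 6, 3, 3, 2, 2) = 1303638336

Hook-length formula: f^λ = n! / Π hook(c), product over all cells c of the Young diagram. For λ = (6, 6, 3, 3, 2, 2), n = 22 boxes. Hook lengths by row (left-to-right, top-to-bottom): [11, 10, 7, 4, 3, 2]; [10, 9, 6, 3, 2, 1]; [6, 5, 2]; [5, 4, 1]; [3, 2]; [2, 1]. Product of hooks = 862202880000. So f^λ = 22! / 862202880000 = 1124000727777607680000 / 862202880000 = 1303638336.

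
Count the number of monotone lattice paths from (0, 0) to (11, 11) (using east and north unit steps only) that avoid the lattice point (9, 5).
Number of paths = 649376

Total paths from (0, 0) to (11, 11): C(22, 11) = 705432. Paths through (9, 5): (paths (0, 0) → (9, 5)) × (paths (9, 5) → (11, 11)) = C(14, 9) · C(8, 2) = 2002 · 28 = 56056. Avoidance count = 705432 − 56056 = 649376.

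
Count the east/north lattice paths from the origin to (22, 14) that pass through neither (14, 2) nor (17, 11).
Number of paths = 2580105120

Inclusion–exclusion. Total paths: C(36, 22) = 3796297200. Through P₁: C(16, 14)·C(20, 8) = 15116400. Through P₂: C(28, 17)·C(8, 5) = 1202554080. Since P₁ is strictly southwest of P₂, a monotone path through both must visit P₁ then P₂; paths through both = C(16, 14)·C(12, 3)·C(8, 5) = 1478400. Avoid both = 3796297200 − 15116400 − 1202554080 + 1478400 = 2580105120.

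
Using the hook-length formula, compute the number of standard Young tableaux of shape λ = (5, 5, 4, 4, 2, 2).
# SYT of shape (5, 5, 4, 4, 2, 2) = 796667872

Hook-length formula: f^λ = n! / Π hook(c), product over all cells c of the Young diagram. For λ = (5, 5, 4, 4, 2, 2), n = 22 boxes. Hook lengths by row (left-to-right, top-to-bottom): [10, 9, 6, 5, 2]; [9, 8, 5, 4, 1]; [7, 6, 3, 2]; [6, 5, 2, 1]; [3, 2]; [2, 1]. Product of hooks = 1410877440000. So f^λ = 22! / 1410877440000 = 1124000727777607680000 / 1410877440000 = 796667872.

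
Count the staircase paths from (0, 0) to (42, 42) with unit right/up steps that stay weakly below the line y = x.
C_42 = 39044429911904443959240

These NE paths below the diagonal are counted by the Catalan number C_n = (1/(n + 1)) · C(2n, n). For n = 42: C_42 = (1/43) · C(84, 42) = 1678910486211891090247320/43 = 39044429911904443959240.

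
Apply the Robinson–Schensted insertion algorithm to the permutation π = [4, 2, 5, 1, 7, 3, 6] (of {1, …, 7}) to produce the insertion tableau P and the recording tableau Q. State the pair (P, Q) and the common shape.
P = [1, 3, 6] / [2, 5, 7] / [4];  Q = [1, 3, 5] / [2, 6, 7] / [4];  common shape = (3, 3, 1)

Row-insert the values π_1, π_2, … into P one at a time, bumping the leftmost entry strictly greater than the inserted value down to the next row. The recording tableau Q records, in position (i, j), the step at which that cell was added to P.
  Insert 4 (step 1): P = [4];  Q = [1]
  Insert 2 (step 2): P = [2] / [4];  Q = [1] / [2]
  Insert 5 (step 3): P = [2, 5] / [4];  Q = [1, 3] / [2]
  Insert 1 (step 4): P = [1, 5] / [2] / [4];  Q = [1, 3] / [2] / [4]
  Insert 7 (step 5): P = [1, 5, 7] / [2] / [4];  Q = [1, 3, 5] / [2] / [4]
  Insert 3 (step 6): P = [1, 3, 7] / [2, 5] / [4];  Q = [1, 3, 5] / [2, 6] / [4]
  Insert 6 (step 7): P = [1, 3, 6] / [2, 5, 7] / [4];  Q = [1, 3, 5] / [2, 6, 7] / [4]
Final shape: (3, 3, 1).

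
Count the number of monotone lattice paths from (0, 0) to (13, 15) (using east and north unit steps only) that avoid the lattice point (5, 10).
Number of paths = 33577299

Total paths from (0, 0) to (13, 15): C(28, 13) = 37442160. Paths through (5, 10): (paths (0, 0) → (5, 10)) × (paths (5, 10) → (13, 15)) = C(15, 5) · C(13, 8) = 3003 · 1287 = 3864861. Avoidance count = 37442160 − 3864861 = 33577299.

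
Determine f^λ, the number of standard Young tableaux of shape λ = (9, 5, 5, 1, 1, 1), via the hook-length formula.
# SYT of shape (9, 5, 5, 1, 1, 1) = 533482950

Hook-length formula: f^λ = n! / Π hook(c), product over all cells c of the Young diagram. For λ = (9, 5, 5, 1, 1, 1), n = 22 boxes. Hook lengths by row (left-to-right, top-to-bottom): [14, 10, 9, 8, 7, 4, 3, 2, 1]; [9, 5, 4, 3, 2]; [8, 4, 3, 2, 1]; [3]; [2]; [1]. Product of hooks = 2106910310400. So f^λ = 22! / 2106910310400 = 1124000727777607680000 / 2106910310400 = 533482950.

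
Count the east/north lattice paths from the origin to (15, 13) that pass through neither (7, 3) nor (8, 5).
Number of paths = 26225955

Inclusion–exclusion. Total paths: C(28, 15) = 37442160. Through P₁: C(10, 7)·C(18, 8) = 5250960. Through P₂: C(13, 8)·C(15, 7) = 8281845. Since P₁ is strictly southwest of P₂, a monotone path through both must visit P₁ then P₂; paths through both = C(10, 7)·C(3, 1)·C(15, 7) = 2316600. Avoid both = 37442160 − 5250960 − 8281845 + 2316600 = 26225955.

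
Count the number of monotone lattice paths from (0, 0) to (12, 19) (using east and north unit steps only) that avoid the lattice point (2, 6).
Number of paths = 109086677

Total paths from (0, 0) to (12, 19): C(31, 12) = 141120525. Paths through (2, 6): (paths (0, 0) → (2, 6)) × (paths (2, 6) → (12, 19)) = C(8, 2) · C(23, 10) = 28 · 1144066 = 32033848. Avoidance count = 141120525 − 32033848 = 109086677.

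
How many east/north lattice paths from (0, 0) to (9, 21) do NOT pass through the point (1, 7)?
Number of paths = 11748990

Total paths from (0, 0) to (9, 21): C(30, 9) = 14307150. Paths through (1, 7): (paths (0, 0) → (1, 7)) × (paths (1, 7) → (9, 21)) = C(8, 1) · C(22, 8) = 8 · 319770 = 2558160. Avoidance count = 14307150 − 2558160 = 11748990.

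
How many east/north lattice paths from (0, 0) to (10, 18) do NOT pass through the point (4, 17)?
Number of paths = 13081215

Total paths from (0, 0) to (10, 18): C(28, 10) = 13123110. Paths through (4, 17): (paths (0, 0) → (4, 17)) × (paths (4, 17) → (10, 18)) = C(21, 4) · C(7, 6) = 5985 · 7 = 41895. Avoidance count = 13123110 − 41895 = 13081215.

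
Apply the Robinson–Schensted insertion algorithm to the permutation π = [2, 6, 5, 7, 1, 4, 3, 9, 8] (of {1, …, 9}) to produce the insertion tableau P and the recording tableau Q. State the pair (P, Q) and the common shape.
P = [1, 3, 7, 8] / [2, 4, 9] / [5] / [6];  Q = [1, 2, 4, 8] / [3, 6, 9] / [5] / [7];  common shape = (4, 3, 1, 1)

Row-insert the values π_1, π_2, … into P one at a time, bumping the leftmost entry strictly greater than the inserted value down to the next row. The recording tableau Q records, in position (i, j), the step at which that cell was added to P.
  Insert 2 (step 1): P = [2];  Q = [1]
  Insert 6 (step 2): P = [2, 6];  Q = [1, 2]
  Insert 5 (step 3): P = [2, 5] / [6];  Q = [1, 2] / [3]
  Insert 7 (step 4): P = [2, 5, 7] / [6];  Q = [1, 2, 4] / [3]
  Insert 1 (step 5): P = [1, 5, 7] / [2] / [6];  Q = [1, 2, 4] / [3] / [5]
  Insert 4 (step 6): P = [1, 4, 7] / [2, 5] / [6];  Q = [1, 2, 4] / [3, 6] / [5]
  Insert 3 (step 7): P = [1, 3, 7] / [2, 4] / [5] / [6];  Q = [1, 2, 4] / [3, 6] / [5] / [7]
  Insert 9 (step 8): P = [1, 3, 7, 9] / [2, 4] / [5] / [6];  Q = [1, 2, 4, 8] / [3, 6] / [5] / [7]
  Insert 8 (step 9): P = [1, 3, 7, 8] / [2, 4, 9] / [5] / [6];  Q = [1, 2, 4, 8] / [3, 6, 9] / [5] / [7]
Final shape: (4, 3, 1, 1).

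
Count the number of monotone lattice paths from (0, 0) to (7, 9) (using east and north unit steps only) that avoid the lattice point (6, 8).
Number of paths = 5434

Total paths from (0, 0) to (7, 9): C(16, 7) = 11440. Paths through (6, 8): (paths (0, 0) → (6, 8)) × (paths (6, 8) → (7, 9)) = C(14, 6) · C(2, 1) = 3003 · 2 = 6006. Avoidance count = 11440 − 6006 = 5434.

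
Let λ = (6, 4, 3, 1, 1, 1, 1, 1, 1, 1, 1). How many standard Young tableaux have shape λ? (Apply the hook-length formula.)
# SYT of shape (6, 4, 3, 1, 1, 1, 1, 1, 1, 1, 1) = 68677875

Hook-length formula: f^λ = n! / Π hook(c), product over all cells c of the Young diagram. For λ = (6, 4, 3, 1, 1, 1, 1, 1, 1, 1, 1), n = 21 boxes. Hook lengths by row (left-to-right, top-to-bottom): [16, 7, 6, 4, 2, 1]; [13, 4, 3, 1]; [11, 2, 1]; [8]; [7]; [6]; [5]; [4]; [3]; [2]; [1]. Product of hooks = 743921418240. So f^λ = 21! / 743921418240 = 51090942171709440000 / 743921418240 = 68677875.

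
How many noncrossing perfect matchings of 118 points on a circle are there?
C_59 = 405944995127576985730643443367112

These noncrossing handshakes are counted by the Catalan number C_n = (1/(n + 1)) · C(2n, n). For n = 59: C_59 = (1/60) · C(118, 59) = 24356699707654619143838606602026720/60 = 405944995127576985730643443367112.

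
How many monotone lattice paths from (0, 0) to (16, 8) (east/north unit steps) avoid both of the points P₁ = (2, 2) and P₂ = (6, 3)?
Number of paths = 340749

Inclusion–exclusion. Total paths: C(24, 16) = 735471. Through P₁: C(4, 2)·C(20, 14) = 232560. Through P₂: C(9, 6)·C(15, 10) = 252252. Since P₁ is strictly southwest of P₂, a monotone path through both must visit P₁ then P₂; paths through both = C(4, 2)·C(5, 4)·C(15, 10) = 90090. Avoid both = 735471 − 232560 − 252252 + 90090 = 340749.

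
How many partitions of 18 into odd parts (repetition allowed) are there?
p_odd(18) = 46

Enumerate partitions using only odd parts via the recurrence o(n, m) = o(n, m−2) + o(n−m, m) over odd m, starting from the largest odd part ≤ n. This gives p_odd(18) = 46. (Euler's theorem: equals the count of distinct-part partitions.)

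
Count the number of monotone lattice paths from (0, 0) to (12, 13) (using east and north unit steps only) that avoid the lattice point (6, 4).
Number of paths = 4149250

Total paths from (0, 0) to (12, 13): C(25, 12) = 5200300. Paths through (6, 4): (paths (0, 0) → (6, 4)) × (paths (6, 4) → (12, 13)) = C(10, 6) · C(15, 6) = 210 · 5005 = 1051050. Avoidance count = 5200300 − 1051050 = 4149250.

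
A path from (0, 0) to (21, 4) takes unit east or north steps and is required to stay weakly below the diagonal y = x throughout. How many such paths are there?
Number of paths = 10350

By the reflection principle (André's argument), the number of monotone paths to (21, 4) with n ≤ m that never go above y = x is C(25, 21) − C(25, 22) = 12650 − 2300 = 10350.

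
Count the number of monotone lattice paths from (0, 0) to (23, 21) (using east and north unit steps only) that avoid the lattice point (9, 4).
Number of paths = 1823010894705

Total paths from (0, 0) to (23, 21): C(44, 23) = 2012616400080. Paths through (9, 4): (paths (0, 0) → (9, 4)) × (paths (9, 4) → (23, 21)) = C(13, 9) · C(31, 14) = 715 · 265182525 = 189605505375. Avoidance count = 2012616400080 − 189605505375 = 1823010894705.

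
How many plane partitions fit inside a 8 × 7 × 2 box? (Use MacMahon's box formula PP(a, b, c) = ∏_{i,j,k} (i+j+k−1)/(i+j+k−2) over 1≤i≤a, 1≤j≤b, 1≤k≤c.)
PP(8, 7, 2) = 9202050

Evaluate the triple product over i = 1..8, j = 1..7, k = 1..2. The factors are (2/1) · (3/2) · (3/2) · (4/3) · (4/3) · (5/4) · (5/4) · (6/5) · … (112 factors total). The numerators and denominators telescope so the product is an integer; carrying out the multiplication exactly gives PP(8, 7, 2) = 9202050.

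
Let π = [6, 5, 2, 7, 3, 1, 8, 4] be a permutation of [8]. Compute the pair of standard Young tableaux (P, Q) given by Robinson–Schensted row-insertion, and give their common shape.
P = [1, 3, 4] / [2, 7, 8] / [5] / [6];  Q = [1, 4, 7] / [2, 5, 8] / [3] / [6];  common shape = (3, 3, 1, 1)

Row-insert the values π_1, π_2, … into P one at a time, bumping the leftmost entry strictly greater than the inserted value down to the next row. The recording tableau Q records, in position (i, j), the step at which that cell was added to P.
  Insert 6 (step 1): P = [6];  Q = [1]
  Insert 5 (step 2): P = [5] / [6];  Q = [1] / [2]
  Insert 2 (step 3): P = [2] / [5] / [6];  Q = [1] / [2] / [3]
  Insert 7 (step 4): P = [2, 7] / [5] / [6];  Q = [1, 4] / [2] / [3]
  Insert 3 (step 5): P = [2, 3] / [5, 7] / [6];  Q = [1, 4] / [2, 5] / [3]
  Insert 1 (step 6): P = [1, 3] / [2, 7] / [5] / [6];  Q = [1, 4] / [2, 5] / [3] / [6]
  Insert 8 (step 7): P = [1, 3, 8] / [2, 7] / [5] / [6];  Q = [1, 4, 7] / [2, 5] / [3] / [6]
  Insert 4 (step 8): P = [1, 3, 4] / [2, 7, 8] / [5] / [6];  Q = [1, 4, 7] / [2, 5, 8] / [3] / [6]
Final shape: (3, 3, 1, 1).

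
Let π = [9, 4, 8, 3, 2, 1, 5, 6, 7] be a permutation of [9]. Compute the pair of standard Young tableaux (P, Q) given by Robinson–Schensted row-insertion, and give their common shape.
P = [1, 5, 6, 7] / [2, 8] / [3] / [4] / [9];  Q = [1, 3, 8, 9] / [2, 7] / [4] / [5] / [6];  common shape = (4, 2, 1, 1, 1)

Row-insert the values π_1, π_2, … into P one at a time, bumping the leftmost entry strictly greater than the inserted value down to the next row. The recording tableau Q records, in position (i, j), the step at which that cell was added to P.
  Insert 9 (step 1): P = [9];  Q = [1]
  Insert 4 (step 2): P = [4] / [9];  Q = [1] / [2]
  Insert 8 (step 3): P = [4, 8] / [9];  Q = [1, 3] / [2]
  Insert 3 (step 4): P = [3, 8] / [4] / [9];  Q = [1, 3] / [2] / [4]
  Insert 2 (step 5): P = [2, 8] / [3] / [4] / [9];  Q = [1, 3] / [2] / [4] / [5]
  Insert 1 (step 6): P = [1, 8] / [2] / [3] / [4] / [9];  Q = [1, 3] / [2] / [4] / [5] / [6]
  Insert 5 (step 7): P = [1, 5] / [2, 8] / [3] / [4] / [9];  Q = [1, 3] / [2, 7] / [4] / [5] / [6]
  Insert 6 (step 8): P = [1, 5, 6] / [2, 8] / [3] / [4] / [9];  Q = [1, 3, 8] / [2, 7] / [4] / [5] / [6]
  Insert 7 (step 9): P = [1, 5, 6, 7] / [2, 8] / [3] / [4] / [9];  Q = [1, 3, 8, 9] / [2, 7] / [4] / [5] / [6]
Final shape: (4, 2, 1, 1, 1).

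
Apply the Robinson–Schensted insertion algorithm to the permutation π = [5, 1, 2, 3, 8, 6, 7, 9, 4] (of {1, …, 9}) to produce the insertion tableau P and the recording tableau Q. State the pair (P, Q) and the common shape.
P = [1, 2, 3, 4, 7, 9] / [5, 6] / [8];  Q = [1, 3, 4, 5, 7, 8] / [2, 6] / [9];  common shape = (6, 2, 1)

Row-insert the values π_1, π_2, … into P one at a time, bumping the leftmost entry strictly greater than the inserted value down to the next row. The recording tableau Q records, in position (i, j), the step at which that cell was added to P.
  Insert 5 (step 1): P = [5];  Q = [1]
  Insert 1 (step 2): P = [1] / [5];  Q = [1] / [2]
  Insert 2 (step 3): P = [1, 2] / [5];  Q = [1, 3] / [2]
  Insert 3 (step 4): P = [1, 2, 3] / [5];  Q = [1, 3, 4] / [2]
  Insert 8 (step 5): P = [1, 2, 3, 8] / [5];  Q = [1, 3, 4, 5] / [2]
  Insert 6 (step 6): P = [1, 2, 3, 6] / [5, 8];  Q = [1, 3, 4, 5] / [2, 6]
  Insert 7 (step 7): P = [1, 2, 3, 6, 7] / [5, 8];  Q = [1, 3, 4, 5, 7] / [2, 6]
  Insert 9 (step 8): P = [1, 2, 3, 6, 7, 9] / [5, 8];  Q = [1, 3, 4, 5, 7, 8] / [2, 6]
  Insert 4 (step 9): P = [1, 2, 3, 4, 7, 9] / [5, 6] / [8];  Q = [1, 3, 4, 5, 7, 8] / [2, 6] / [9]
Final shape: (6, 2, 1).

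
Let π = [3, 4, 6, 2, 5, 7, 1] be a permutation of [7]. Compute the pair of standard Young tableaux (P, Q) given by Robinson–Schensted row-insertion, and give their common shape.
P = [1, 4, 5, 7] / [2, 6] / [3];  Q = [1, 2, 3, 6] / [4, 5] / [7];  common shape = (4, 2, 1)

Row-insert the values π_1, π_2, … into P one at a time, bumping the leftmost entry strictly greater than the inserted value down to the next row. The recording tableau Q records, in position (i, j), the step at which that cell was added to P.
  Insert 3 (step 1): P = [3];  Q = [1]
  Insert 4 (step 2): P = [3, 4];  Q = [1, 2]
  Insert 6 (step 3): P = [3, 4, 6];  Q = [1, 2, 3]
  Insert 2 (step 4): P = [2, 4, 6] / [3];  Q = [1, 2, 3] / [4]
  Insert 5 (step 5): P = [2, 4, 5] / [3, 6];  Q = [1, 2, 3] / [4, 5]
  Insert 7 (step 6): P = [2, 4, 5, 7] / [3, 6];  Q = [1, 2, 3, 6] / [4, 5]
  Insert 1 (step 7): P = [1, 4, 5, 7] / [2, 6] / [3];  Q = [1, 2, 3, 6] / [4, 5] / [7]
Final shape: (4, 2, 1).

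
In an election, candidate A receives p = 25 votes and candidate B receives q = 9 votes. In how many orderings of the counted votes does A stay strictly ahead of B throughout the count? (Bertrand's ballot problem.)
Strict-lead orderings = 24682944

Total orderings of the 34 votes with 25 for A: C(34, 25) = 52451256. By the Bertrand ballot formula (Cycle Lemma / reflection principle), the number of orderings in which A is strictly ahead of B throughout is (p − q)/(p + q) · C(p + q, p) = (25 − 9)/(25 + 9) · 52451256 = 24682944.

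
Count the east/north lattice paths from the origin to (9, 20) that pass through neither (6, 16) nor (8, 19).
Number of paths = 4455660

Inclusion–exclusion. Total paths: C(29, 9) = 10015005. Through P₁: C(22, 6)·C(7, 3) = 2611455. Through P₂: C(27, 8)·C(2, 1) = 4440150. Since P₁ is strictly southwest of P₂, a monotone path through both must visit P₁ then P₂; paths through both = C(22, 6)·C(5, 2)·C(2, 1) = 1492260. Avoid both = 10015005 − 2611455 − 4440150 + 1492260 = 4455660.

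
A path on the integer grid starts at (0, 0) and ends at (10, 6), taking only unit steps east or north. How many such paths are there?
Number of paths = 8008

A monotone lattice path from (0, 0) to (10, 6) consists of 10 east steps and 6 north steps in some order, so it is determined by which 10 of the 16 steps are east. The count is C(16, 10) = 8008.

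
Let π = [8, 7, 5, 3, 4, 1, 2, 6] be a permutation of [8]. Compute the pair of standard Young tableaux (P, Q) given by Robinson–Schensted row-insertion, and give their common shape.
P = [1, 2, 6] / [3, 4] / [5] / [7] / [8];  Q = [1, 5, 8] / [2, 7] / [3] / [4] / [6];  common shape = (3, 2, 1, 1, 1)

Row-insert the values π_1, π_2, … into P one at a time, bumping the leftmost entry strictly greater than the inserted value down to the next row. The recording tableau Q records, in position (i, j), the step at which that cell was added to P.
  Insert 8 (step 1): P = [8];  Q = [1]
  Insert 7 (step 2): P = [7] / [8];  Q = [1] / [2]
  Insert 5 (step 3): P = [5] / [7] / [8];  Q = [1] / [2] / [3]
  Insert 3 (step 4): P = [3] / [5] / [7] / [8];  Q = [1] / [2] / [3] / [4]
  Insert 4 (step 5): P = [3, 4] / [5] / [7] / [8];  Q = [1, 5] / [2] / [3] / [4]
  Insert 1 (step 6): P = [1, 4] / [3] / [5] / [7] / [8];  Q = [1, 5] / [2] / [3] / [4] / [6]
  Insert 2 (step 7): P = [1, 2] / [3, 4] / [5] / [7] / [8];  Q = [1, 5] / [2, 7] / [3] / [4] / [6]
  Insert 6 (step 8): P = [1, 2, 6] / [3, 4] / [5] / [7] / [8];  Q = [1, 5, 8] / [2, 7] / [3] / [4] / [6]
Final shape: (3, 2, 1, 1, 1).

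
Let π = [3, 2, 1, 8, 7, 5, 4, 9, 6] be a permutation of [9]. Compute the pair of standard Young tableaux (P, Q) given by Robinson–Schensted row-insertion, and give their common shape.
P = [1, 4, 6] / [2, 5, 9] / [3, 7] / [8];  Q = [1, 4, 8] / [2, 5, 9] / [3, 6] / [7];  common shape = (3, 3, 2, 1)

Row-insert the values π_1, π_2, … into P one at a time, bumping the leftmost entry strictly greater than the inserted value down to the next row. The recording tableau Q records, in position (i, j), the step at which that cell was added to P.
  Insert 3 (step 1): P = [3];  Q = [1]
  Insert 2 (step 2): P = [2] / [3];  Q = [1] / [2]
  Insert 1 (step 3): P = [1] / [2] / [3];  Q = [1] / [2] / [3]
  Insert 8 (step 4): P = [1, 8] / [2] / [3];  Q = [1, 4] / [2] / [3]
  Insert 7 (step 5): P = [1, 7] / [2, 8] / [3];  Q = [1, 4] / [2, 5] / [3]
  Insert 5 (step 6): P = [1, 5] / [2, 7] / [3, 8];  Q = [1, 4] / [2, 5] / [3, 6]
  Insert 4 (step 7): P = [1, 4] / [2, 5] / [3, 7] / [8];  Q = [1, 4] / [2, 5] / [3, 6] / [7]
  Insert 9 (step 8): P = [1, 4, 9] / [2, 5] / [3, 7] / [8];  Q = [1, 4, 8] / [2, 5] / [3, 6] / [7]
  Insert 6 (step 9): P = [1, 4, 6] / [2, 5, 9] / [3, 7] / [8];  Q = [1, 4, 8] / [2, 5, 9] / [3, 6] / [7]
Final shape: (3, 3, 2, 1).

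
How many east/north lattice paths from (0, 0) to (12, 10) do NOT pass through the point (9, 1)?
Number of paths = 644446

Total paths from (0, 0) to (12, 10): C(22, 12) = 646646. Paths through (9, 1): (paths (0, 0) → (9, 1)) × (paths (9, 1) → (12, 10)) = C(10, 9) · C(12, 3) = 10 · 220 = 2200. Avoidance count = 646646 − 2200 = 644446.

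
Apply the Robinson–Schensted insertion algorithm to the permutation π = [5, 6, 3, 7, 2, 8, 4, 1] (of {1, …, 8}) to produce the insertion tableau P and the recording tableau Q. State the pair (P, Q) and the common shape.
P = [1, 4, 7, 8] / [2, 6] / [3] / [5];  Q = [1, 2, 4, 6] / [3, 7] / [5] / [8];  common shape = (4, 2, 1, 1)

Row-insert the values π_1, π_2, … into P one at a time, bumping the leftmost entry strictly greater than the inserted value down to the next row. The recording tableau Q records, in position (i, j), the step at which that cell was added to P.
  Insert 5 (step 1): P = [5];  Q = [1]
  Insert 6 (step 2): P = [5, 6];  Q = [1, 2]
  Insert 3 (step 3): P = [3, 6] / [5];  Q = [1, 2] / [3]
  Insert 7 (step 4): P = [3, 6, 7] / [5];  Q = [1, 2, 4] / [3]
  Insert 2 (step 5): P = [2, 6, 7] / [3] / [5];  Q = [1, 2, 4] / [3] / [5]
  Insert 8 (step 6): P = [2, 6, 7, 8] / [3] / [5];  Q = [1, 2, 4, 6] / [3] / [5]
  Insert 4 (step 7): P = [2, 4, 7, 8] / [3, 6] / [5];  Q = [1, 2, 4, 6] / [3, 7] / [5]
  Insert 1 (step 8): P = [1, 4, 7, 8] / [2, 6] / [3] / [5];  Q = [1, 2, 4, 6] / [3, 7] / [5] / [8]
Final shape: (4, 2, 1, 1).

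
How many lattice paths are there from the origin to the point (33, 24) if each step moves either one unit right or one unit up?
Number of paths = 7522327487513475

A monotone lattice path from (0, 0) to (33, 24) consists of 33 east steps and 24 north steps in some order, so it is determined by which 33 of the 57 steps are east. The count is C(57, 33) = 7522327487513475.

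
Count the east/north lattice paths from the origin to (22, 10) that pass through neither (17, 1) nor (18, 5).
Number of paths = 60247770

Inclusion–exclusion. Total paths: C(32, 22) = 64512240. Through P₁: C(18, 17)·C(14, 5) = 36036. Through P₂: C(23, 18)·C(9, 4) = 4239774. Since P₁ is strictly southwest of P₂, a monotone path through both must visit P₁ then P₂; paths through both = C(18, 17)·C(5, 1)·C(9, 4) = 11340. Avoid both = 64512240 − 36036 − 4239774 + 11340 = 60247770.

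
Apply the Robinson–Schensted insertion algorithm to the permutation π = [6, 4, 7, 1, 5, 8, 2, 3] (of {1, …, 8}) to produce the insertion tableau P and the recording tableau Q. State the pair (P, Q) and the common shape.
P = [1, 2, 3] / [4, 5, 8] / [6, 7];  Q = [1, 3, 6] / [2, 5, 8] / [4, 7];  common shape = (3, 3, 2)

Row-insert the values π_1, π_2, … into P one at a time, bumping the leftmost entry strictly greater than the inserted value down to the next row. The recording tableau Q records, in position (i, j), the step at which that cell was added to P.
  Insert 6 (step 1): P = [6];  Q = [1]
  Insert 4 (step 2): P = [4] / [6];  Q = [1] / [2]
  Insert 7 (step 3): P = [4, 7] / [6];  Q = [1, 3] / [2]
  Insert 1 (step 4): P = [1, 7] / [4] / [6];  Q = [1, 3] / [2] / [4]
  Insert 5 (step 5): P = [1, 5] / [4, 7] / [6];  Q = [1, 3] / [2, 5] / [4]
  Insert 8 (step 6): P = [1, 5, 8] / [4, 7] / [6];  Q = [1, 3, 6] / [2, 5] / [4]
  Insert 2 (step 7): P = [1, 2, 8] / [4, 5] / [6, 7];  Q = [1, 3, 6] / [2, 5] / [4, 7]
  Insert 3 (step 8): P = [1, 2, 3] / [4, 5, 8] / [6, 7];  Q = [1, 3, 6] / [2, 5, 8] / [4, 7]
Final shape: (3, 3, 2).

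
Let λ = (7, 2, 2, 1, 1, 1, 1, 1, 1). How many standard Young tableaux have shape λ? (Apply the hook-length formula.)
# SYT of shape (7, 2, 2, 1, 1, 1, 1, 1, 1) = 238238

Hook-length formula: f^λ = n! / Π hook(c), product over all cells c of the Young diagram. For λ = (7, 2, 2, 1, 1, 1, 1, 1, 1), n = 17 boxes. Hook lengths by row (left-to-right, top-to-bottom): [15, 8, 5, 4, 3, 2, 1]; [9, 2]; [8, 1]; [6]; [5]; [4]; [3]; [2]; [1]. Product of hooks = 1492992000. So f^λ = 17! / 1492992000 = 355687428096000 / 1492992000 = 238238.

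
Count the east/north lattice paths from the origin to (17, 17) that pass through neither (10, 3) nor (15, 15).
Number of paths = 1380263628

Inclusion–exclusion. Total paths: C(34, 17) = 2333606220. Through P₁: C(13, 10)·C(21, 7) = 33256080. Through P₂: C(30, 15)·C(4, 2) = 930705120. Since P₁ is strictly southwest of P₂, a monotone path through both must visit P₁ then P₂; paths through both = C(13, 10)·C(17, 5)·C(4, 2) = 10618608. Avoid both = 2333606220 − 33256080 − 930705120 + 10618608 = 1380263628.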